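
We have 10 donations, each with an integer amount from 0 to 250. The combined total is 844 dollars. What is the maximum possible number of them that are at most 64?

8

Each value at 64 or below falls at least 250 − 64 = 186 short of the ceiling 250.
The ceiling total is 10 × 250 = 2500, and we need 844, so at most ⌊(2500 − 844)/186⌋ = 8 can be that low.
k = 8 is achieved by 8 values at 64 and 2 at 250, total 1012; lower one of the 250's by 168 (still > 64) to reach 844.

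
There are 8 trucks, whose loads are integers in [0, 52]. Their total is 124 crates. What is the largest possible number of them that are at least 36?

3

With k values at 36 or above and the rest at least 0, the sum is at least 0 + 36k.
Since the sum is 124, we need 36k ≤ 124, i.e. k ≤ 3.
k = 3 is achieved by 3 values at 36 and 5 at 0, total 108; add 16 to one value (staying below 36) to reach 124.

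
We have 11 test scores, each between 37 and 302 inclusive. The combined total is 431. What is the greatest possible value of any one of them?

61

Maximizing one value means minimizing the remaining 10.
The other 10 contribute at least 10 × 37 = 370, leaving at most 431 − 370 = 61.
Since 61 ≤ 302, this is achievable: one at 61 and 10 at 37.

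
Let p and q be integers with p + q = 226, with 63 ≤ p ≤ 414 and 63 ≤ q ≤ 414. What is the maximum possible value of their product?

12769

With p + q fixed, pq peaks when the two are closest together.
Taking p = 113 and q = 113 (both in [63, 414]) gives pq = 12769.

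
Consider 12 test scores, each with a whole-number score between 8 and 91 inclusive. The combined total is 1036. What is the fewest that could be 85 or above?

If only k of them are at least 85, the other 12 − k are at most 84, so the total is at most k·91 + (12 − k)·84.
This must reach 1036, so k·91 + (12 − k)·84 ≥ 1036, giving k ≥ 4.
Exactly 4 works: 4 values at 91 and 8 at 84 total 1036.

4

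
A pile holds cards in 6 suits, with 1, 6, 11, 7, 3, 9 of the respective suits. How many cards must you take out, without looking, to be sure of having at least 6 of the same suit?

In the worst case you take as many as possible of each suit without reaching 6: 1 + 5 + 5 + 5 + 3 + 5 = 24.
The next one must give 6 of some suit, so 24 + 1 = 25.

25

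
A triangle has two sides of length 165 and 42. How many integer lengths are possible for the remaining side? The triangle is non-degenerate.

83

The triangle inequality gives |165 − 42| < c < 165 + 42, i.e. 123 < c < 207.
So c can be any integer from 124 to 206: 83 values.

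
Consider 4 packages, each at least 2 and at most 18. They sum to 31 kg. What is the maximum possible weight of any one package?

To make one package as large as possible, make the other 3 as small as possible.
The other 3 contribute at least 3 × 2 = 6, leaving at most 31 − 6 = 25.
But each package is capped at 18, so the maximum is 18.
Achievable: one at 18 and the other 3 totalling 13, which fits since 3 × 2 ≤ 13 ≤ 3 × 18.

18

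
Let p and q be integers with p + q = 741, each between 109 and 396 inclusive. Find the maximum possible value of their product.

For a fixed sum, the product pq is largest when p and q are as close as possible.
Taking p = 370 and q = 371 (both in [109, 396]) gives pq = 137270.

137270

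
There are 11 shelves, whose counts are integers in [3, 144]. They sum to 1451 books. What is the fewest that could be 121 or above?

Each value short of 121 is at most 120, costing at least 144 − 120 = 24 against the maximum total of 1584.
We can afford to lose at most 1584 − 1451 = 133, so at most ⌊133/24⌋ = 5 fall short, and at least 6 are ≥ 121.
Exactly 6 works: 6 values at 144 and 5 at 120 total 1464; lower one of the high values by 13 (still ≥ 121) to hit 1451.

6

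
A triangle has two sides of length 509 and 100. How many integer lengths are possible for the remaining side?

The triangle inequality gives |509 − 100| < c < 509 + 100, i.e. 409 < c < 609.
So c can be any integer from 410 to 608: 199 values.

199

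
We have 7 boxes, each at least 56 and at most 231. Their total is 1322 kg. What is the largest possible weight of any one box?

231

Maximizing one value means minimizing the remaining 6.
The other 6 contribute at least 6 × 56 = 336, leaving at most 1322 − 336 = 986.
But each box is capped at 231, so the maximum is 231.
Achievable: one at 231 and the other 6 totalling 1091, which fits since 6 × 56 ≤ 1091 ≤ 6 × 231.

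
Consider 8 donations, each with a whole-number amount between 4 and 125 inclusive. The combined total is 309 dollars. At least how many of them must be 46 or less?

2

If only k of them are at most 46, the other 8 − k are at least 47, so the total is at least (8 − k)·47 + k·4.
This is ≤ 309, so (8 − k)·47 + 4k ≤ 309, which gives k ≥ 2.
Exactly 2 works: 2 values at 4 and 6 at 47 total 290; raise one of the low values by 19 (still ≤ 46) to hit 309.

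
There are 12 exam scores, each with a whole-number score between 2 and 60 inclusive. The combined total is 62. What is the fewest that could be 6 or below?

Each value above 6 is at least 7, contributing at least 7 − 2 = 5 above the floor 2.
The sum exceeds the floor total 24 by 38, so at most ⌊38/5⌋ = 7 exceed 6, and at least 5 are ≤ 6.
Exactly 5 works: 5 values at 2 and 7 at 7 total 59; raise one of the low values by 3 (still ≤ 6) to hit 62.

5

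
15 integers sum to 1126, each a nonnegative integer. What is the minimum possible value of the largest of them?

76

The 15 values sum to 1126, so their maximum is at least ⌈1126/15⌉ = 76.
Achievable: 1 of them at 76 and 14 at 75 total 1126.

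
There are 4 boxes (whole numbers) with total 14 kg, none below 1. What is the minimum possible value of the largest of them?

4

The average is 14/4 > 3, so not all 4 can be 3 or less; the largest is ≥ 4.
Taking 2 copies of 3 and 2 copies of 4 gives exactly 14, so 4 is attained.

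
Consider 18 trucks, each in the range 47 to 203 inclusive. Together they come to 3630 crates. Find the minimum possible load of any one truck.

179

Minimizing one value means maximizing the remaining 17.
The other 17 contribute at most 17 × 203 = 3451, leaving at least 3630 − 3451 = 179.
Since 179 ≥ 47, this is achievable: one at 179 and 17 at 203.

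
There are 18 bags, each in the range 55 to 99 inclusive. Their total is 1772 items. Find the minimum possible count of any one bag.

89

To make one bag as small as possible, make the other 17 as large as possible.
The other 17 contribute at most 17 × 99 = 1683, leaving at least 1772 − 1683 = 89.
Since 89 ≥ 55, this is achievable: one at 89 and 17 at 99.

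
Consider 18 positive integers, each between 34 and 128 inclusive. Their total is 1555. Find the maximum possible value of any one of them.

Maximizing one value means minimizing the remaining 17.
The other 17 contribute at least 17 × 34 = 578, leaving at most 1555 − 578 = 977.
But each integer is capped at 128, so the maximum is 128.
Achievable: one at 128 and the other 17 totalling 1427, which fits since 17 × 34 ≤ 1427 ≤ 17 × 128.

128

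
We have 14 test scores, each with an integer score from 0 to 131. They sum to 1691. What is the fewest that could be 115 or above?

Suppose at most 14 − j of them reach 115; then j values are ≤ 114 and the rest ≤ 131.
The total is then ≤ 114·j + 131·(14 − j) = 1834 − 17j. For this to be ≥ 1691 we need j ≤ 8, so at least 14 − 8 = 6 must reach 115.
Exactly 6 works: 6 values at 131 and 8 at 114 total 1698; lower one of the high values by 7 (still ≥ 115) to hit 1691.

6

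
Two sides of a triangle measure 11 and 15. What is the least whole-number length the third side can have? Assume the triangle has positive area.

5

The third side must exceed |11 − 15| = 4.
The smallest integer above 4 is 5.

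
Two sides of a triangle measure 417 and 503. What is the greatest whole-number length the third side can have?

919

The third side must be less than 417 + 503 = 920.
The largest integer below 920 is 919.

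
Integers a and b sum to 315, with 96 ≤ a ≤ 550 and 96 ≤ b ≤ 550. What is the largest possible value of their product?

For a fixed sum, the product ab is largest when a and b are as close as possible.
Taking a = 157 and b = 158 (both in [96, 550]) gives ab = 24806.

24806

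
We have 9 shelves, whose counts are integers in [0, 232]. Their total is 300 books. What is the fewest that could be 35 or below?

Each value above 35 is at least 36, contributing at least 36 − 0 = 36 above the floor 0.
The sum exceeds the floor total 0 by 300, so at most ⌊300/36⌋ = 8 exceed 35, and at least 1 are ≤ 35.
Exactly 1 works: 1 value at 0 and 8 at 36 total 288; raise one of the low values by 12 (still ≤ 35) to hit 300.

1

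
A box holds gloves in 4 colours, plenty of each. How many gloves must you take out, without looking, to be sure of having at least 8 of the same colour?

29

In the worst case you draw 7 of each of the 4 colours: 4 × 7 = 28.
One more forces 8 of some colour, so 28 + 1 = 29.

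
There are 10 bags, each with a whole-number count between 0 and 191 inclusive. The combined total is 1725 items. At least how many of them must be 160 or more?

Each value short of 160 is at most 159, costing at least 191 − 159 = 32 against the maximum total of 1910.
We can afford to lose at most 1910 − 1725 = 185, so at most ⌊185/32⌋ = 5 fall short, and at least 5 are ≥ 160.
Exactly 5 works: 5 values at 191 and 5 at 159 total 1750; lower one of the high values by 25 (still ≥ 160) to hit 1725.

5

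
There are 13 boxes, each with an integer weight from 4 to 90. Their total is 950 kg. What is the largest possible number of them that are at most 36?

Suppose k of them are at most 36. Those contribute at most 36 each and the rest at most 90 each.
So the total is at most 36k + 90(13 − k) = 1170 − 54k. This must still be ≥ 950, so k ≤ 4.
k = 4 is achieved by 4 values at 36 and 9 at 90, total 954; lower one of the 90's by 4 (still > 36) to reach 950.

4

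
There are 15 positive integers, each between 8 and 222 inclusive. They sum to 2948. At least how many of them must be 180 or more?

If only k of them are at least 180, the other 15 − k are at most 179, so the total is at most k·222 + (15 − k)·179.
This must reach 2948, so k·222 + (15 − k)·179 ≥ 2948, giving k ≥ 7.
Exactly 7 works: 7 values at 222 and 8 at 179 total 2986; lower one of the high values by 38 (still ≥ 180) to hit 2948.

7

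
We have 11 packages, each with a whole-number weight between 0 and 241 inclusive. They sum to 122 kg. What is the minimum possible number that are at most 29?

If only k of them are at most 29, the other 11 − k are at least 30, so the total is at least (11 − k)·30 + k·0.
This is ≤ 122, so (11 − k)·30 + 0k ≤ 122, which gives k ≥ 7.
Exactly 7 works: 7 values at 0 and 4 at 30 total 120; raise one of the low values by 2 (still ≤ 29) to hit 122.

7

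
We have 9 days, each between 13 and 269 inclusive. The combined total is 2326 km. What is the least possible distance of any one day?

Minimizing one value means maximizing the remaining 8.
The other 8 contribute at most 8 × 269 = 2152, leaving at least 2326 − 2152 = 174.
Since 174 ≥ 13, this is achievable: one at 174 and 8 at 269.

174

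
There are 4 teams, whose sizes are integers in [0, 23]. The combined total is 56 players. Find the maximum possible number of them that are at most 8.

Suppose k of them are at most 8. Those contribute at most 8 each and the rest at most 23 each.
So the total is at most 8k + 23(4 − k) = 92 − 15k. This must still be ≥ 56, so k ≤ 2.
k = 2 is achieved by 2 values at 8 and 2 at 23, total 62; lower one of the 23's by 6 (still > 8) to reach 56.

2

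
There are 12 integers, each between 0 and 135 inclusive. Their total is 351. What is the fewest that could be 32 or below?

Each value above 32 is at least 33, contributing at least 33 − 0 = 33 above the floor 0.
The sum exceeds the floor total 0 by 351, so at most ⌊351/33⌋ = 10 exceed 32, and at least 2 are ≤ 32.
Exactly 2 works: 2 values at 0 and 10 at 33 total 330; raise one of the low values by 21 (still ≤ 32) to hit 351.

2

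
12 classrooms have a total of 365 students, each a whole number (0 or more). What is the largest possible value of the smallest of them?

If every one of the 12 were at least 31, the total would be at least 12 × 31 = 372 > 365.
Equality holds with 7 values of 30 and 5 values of 31.

30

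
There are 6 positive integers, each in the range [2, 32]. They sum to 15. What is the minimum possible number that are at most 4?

5

Each value above 4 is at least 5, contributing at least 5 − 2 = 3 above the floor 2.
The sum exceeds the floor total 12 by 3, so at most ⌊3/3⌋ = 1 exceed 4, and at least 5 are ≤ 4.
Exactly 5 works: 5 values at 2 and 1 at 5 total 15.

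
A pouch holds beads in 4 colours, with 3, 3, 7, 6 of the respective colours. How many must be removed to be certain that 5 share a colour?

In the worst case you take as many as possible of each colour without reaching 5: 3 + 3 + 4 + 4 = 14.
The next one must give 5 of some colour, so 14 + 1 = 15.

15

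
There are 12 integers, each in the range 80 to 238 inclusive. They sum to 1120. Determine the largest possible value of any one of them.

238

Maximizing one value means minimizing the remaining 11.
The other 11 contribute at least 11 × 80 = 880, leaving at most 1120 − 880 = 240.
But each integer is capped at 238, so the maximum is 238.
Achievable: one at 238 and the other 11 totalling 882, which fits since 11 × 80 ≤ 882 ≤ 11 × 238.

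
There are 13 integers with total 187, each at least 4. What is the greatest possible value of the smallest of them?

If every one of the 13 were at least 15, the total would be at least 13 × 15 = 195 > 187.
Taking 8 copies of 14 and 5 copies of 15 gives exactly 187, so 14 is attained.

14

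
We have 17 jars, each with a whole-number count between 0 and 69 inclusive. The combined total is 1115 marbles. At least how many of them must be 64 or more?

If only k of them are at least 64, the other 17 − k are at most 63, so the total is at most k·69 + (17 − k)·63.
This must reach 1115, so k·69 + (17 − k)·63 ≥ 1115, giving k ≥ 8.
Exactly 8 works: 8 values at 69 and 9 at 63 total 1119; lower one of the high values by 4 (still ≥ 64) to hit 1115.

8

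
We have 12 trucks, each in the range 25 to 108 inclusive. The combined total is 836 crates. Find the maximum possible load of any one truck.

Maximizing one value means minimizing the remaining 11.
The other 11 contribute at least 11 × 25 = 275, leaving at most 836 − 275 = 561.
But each truck is capped at 108, so the maximum is 108.
Achievable: one at 108 and the other 11 totalling 728, which fits since 11 × 25 ≤ 728 ≤ 11 × 108.

108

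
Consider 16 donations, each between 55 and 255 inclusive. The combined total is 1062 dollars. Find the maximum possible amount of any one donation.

237

Maximizing one value means minimizing the remaining 15.
The other 15 contribute at least 15 × 55 = 825, leaving at most 1062 − 825 = 237.
Since 237 ≤ 255, this is achievable: one at 237 and 15 at 55.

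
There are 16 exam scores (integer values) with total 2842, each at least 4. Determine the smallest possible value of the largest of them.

If every one of the 16 were at most 177, the total would be at most 16 × 177 = 2832 < 2842.
Taking 6 copies of 177 and 10 copies of 178 gives exactly 2842, so 178 is attained.

178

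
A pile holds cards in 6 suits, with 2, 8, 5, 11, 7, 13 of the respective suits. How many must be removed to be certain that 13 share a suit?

In the worst case you take as many as possible of each suit without reaching 13: 2 + 8 + 5 + 11 + 7 + 12 = 45.
The next one must give 13 of some suit, so 45 + 1 = 46.

46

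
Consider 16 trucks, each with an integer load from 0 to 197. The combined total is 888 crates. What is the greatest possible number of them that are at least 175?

5

Suppose k of them are at least 175. Those contribute at least 175 each and the other 16 − k at least 0 each.
So the total is at least 175k + 0(16 − k) = 0 + 175k. This must be ≤ 888, giving k ≤ 5.
k = 5 is achieved by 5 values at 175 and 11 at 0, total 875; add 13 to one value (staying below 175) to reach 888.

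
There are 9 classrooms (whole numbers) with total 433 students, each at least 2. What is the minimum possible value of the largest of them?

49

Some value must be at least ⌈433/9⌉ = 49, since 9 × 48 = 432 < 433.
Equality holds with 1 value of 49 and 8 values of 48.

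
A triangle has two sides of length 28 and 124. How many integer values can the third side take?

55

The triangle inequality gives |28 − 124| < c < 28 + 124, i.e. 96 < c < 152.
So c can be any integer from 97 to 151: 55 values.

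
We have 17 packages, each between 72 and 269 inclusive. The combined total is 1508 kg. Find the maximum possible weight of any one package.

Maximizing one value means minimizing the remaining 16.
The other 16 contribute at least 16 × 72 = 1152, leaving at most 1508 − 1152 = 356.
But each package is capped at 269, so the maximum is 269.
Achievable: one at 269 and the other 16 totalling 1239, which fits since 16 × 72 ≤ 1239 ≤ 16 × 269.

269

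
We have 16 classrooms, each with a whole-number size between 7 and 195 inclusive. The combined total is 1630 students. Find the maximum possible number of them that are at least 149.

Suppose k of them are at least 149. Those contribute at least 149 each and the other 16 − k at least 7 each.
So the total is at least 149k + 7(16 − k) = 112 + 142k. This must be ≤ 1630, giving k ≤ 10.
k = 10 is achieved by 10 values at 149 and 6 at 7, total 1532; add 98 to one value (staying below 149) to reach 1630.

10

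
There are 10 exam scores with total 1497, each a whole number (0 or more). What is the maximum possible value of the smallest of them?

The average is 1497/10 < 150, so some value is ≤ 149.
Achievable: 3 of them at 149 and 7 at 150 total 1497.

149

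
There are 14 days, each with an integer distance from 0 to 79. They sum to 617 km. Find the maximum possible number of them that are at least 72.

8

With k values at 72 or above and the rest at least 0, the sum is at least 0 + 72k.
Since the sum is 617, we need 72k ≤ 617, i.e. k ≤ 8.
k = 8 is achieved by 8 values at 72 and 6 at 0, total 576; add 41 to one value (staying below 72) to reach 617.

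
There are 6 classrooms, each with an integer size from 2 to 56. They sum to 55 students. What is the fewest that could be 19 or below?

4

Let j be the number exceeding 19. Then the total is ≥ 20·j + 2·(6 − j) = 12 + 18j.
So 18j ≤ 43 and j ≤ 2; hence at least 6 − 2 = 4 are ≤ 19.
Exactly 4 works: 4 values at 2 and 2 at 20 total 48; raise one of the low values by 7 (still ≤ 19) to hit 55.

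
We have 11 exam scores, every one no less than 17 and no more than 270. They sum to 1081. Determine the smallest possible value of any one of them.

17

To make one score as small as possible, make the other 10 as large as possible.
The other 10 can take up 10 × 270 = 2700 ≥ 1081 − 17, so one score can sit at its floor of 17.
Achievable: one at 17 and the other 10 totalling 1064, which fits since 10 × 17 ≤ 1064 ≤ 10 × 270.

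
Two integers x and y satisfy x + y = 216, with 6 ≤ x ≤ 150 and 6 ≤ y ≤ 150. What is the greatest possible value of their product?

11664

For a fixed sum, the product xy is largest when x and y are as close as possible.
Taking x = 108 and y = 108 (both in [6, 150]) gives xy = 11664.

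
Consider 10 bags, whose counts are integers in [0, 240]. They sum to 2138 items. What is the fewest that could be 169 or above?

7

Suppose at most 10 − j of them reach 169; then j values are ≤ 168 and the rest ≤ 240.
The total is then ≤ 168·j + 240·(10 − j) = 2400 − 72j. For this to be ≥ 2138 we need j ≤ 3, so at least 10 − 3 = 7 must reach 169.
Exactly 7 works: 7 values at 240 and 3 at 168 total 2184; lower one of the high values by 46 (still ≥ 169) to hit 2138.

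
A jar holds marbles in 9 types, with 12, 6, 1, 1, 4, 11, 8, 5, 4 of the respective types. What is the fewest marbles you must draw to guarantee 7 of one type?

40

In the worst case you take as many as possible of each type without reaching 7: 6 + 6 + 1 + 1 + 4 + 6 + 6 + 5 + 4 = 39.
The next one must give 7 of some type, so 39 + 1 = 40.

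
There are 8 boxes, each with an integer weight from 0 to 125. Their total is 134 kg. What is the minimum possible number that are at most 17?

Each value above 17 is at least 18, contributing at least 18 − 0 = 18 above the floor 0.
The sum exceeds the floor total 0 by 134, so at most ⌊134/18⌋ = 7 exceed 17, and at least 1 are ≤ 17.
Exactly 1 works: 1 value at 0 and 7 at 18 total 126; raise one of the low values by 8 (still ≤ 17) to hit 134.

1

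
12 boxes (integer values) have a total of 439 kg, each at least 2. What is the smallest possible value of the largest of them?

If every one of the 12 were at most 36, the total would be at most 12 × 36 = 432 < 439.
Equality holds with 7 values of 37 and 5 values of 36.

37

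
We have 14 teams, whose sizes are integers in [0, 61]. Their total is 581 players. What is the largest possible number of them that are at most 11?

Each value at 11 or below falls at least 61 − 11 = 50 short of the ceiling 61.
The ceiling total is 14 × 61 = 854, and we need 581, so at most ⌊(854 − 581)/50⌋ = 5 can be that low.
k = 5 is achieved by 5 values at 11 and 9 at 61, total 604; lower one of the 61's by 23 (still > 11) to reach 581.

5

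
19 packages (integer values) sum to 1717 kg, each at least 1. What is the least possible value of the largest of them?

91

The average is 1717/19 > 90, so not all 19 can be 90 or less; the largest is ≥ 91.
Achievable: 7 of them at 91 and 12 at 90 total 1717.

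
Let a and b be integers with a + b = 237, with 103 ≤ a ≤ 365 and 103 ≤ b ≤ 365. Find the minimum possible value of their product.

13802

For a fixed sum, ab is smallest when a and b are as far apart as possible.
The extreme feasible split is a = 103, b = 134, giving ab = 13802.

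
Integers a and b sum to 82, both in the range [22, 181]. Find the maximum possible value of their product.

1681

ab = a(82 − a) is maximized when a is as near 82/2 as the bounds allow.
Taking a = 41 and b = 41 (both in [22, 181]) gives ab = 1681.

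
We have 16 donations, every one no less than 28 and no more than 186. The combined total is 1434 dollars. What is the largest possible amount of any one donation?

Maximizing one value means minimizing the remaining 15.
The other 15 contribute at least 15 × 28 = 420, leaving at most 1434 − 420 = 1014.
But each donation is capped at 186, so the maximum is 186.
Achievable: one at 186 and the other 15 totalling 1248, which fits since 15 × 28 ≤ 1248 ≤ 15 × 186.

186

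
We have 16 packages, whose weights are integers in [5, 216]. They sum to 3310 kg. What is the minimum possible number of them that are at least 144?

Each value short of 144 is at most 143, costing at least 216 − 143 = 73 against the maximum total of 3456.
We can afford to lose at most 3456 − 3310 = 146, so at most ⌊146/73⌋ = 2 fall short, and at least 14 are ≥ 144.
Exactly 14 works: 14 values at 216 and 2 at 143 total 3310.

14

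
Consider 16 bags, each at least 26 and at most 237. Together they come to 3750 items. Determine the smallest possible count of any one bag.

To make one bag as small as possible, make the other 15 as large as possible.
The other 15 contribute at most 15 × 237 = 3555, leaving at least 3750 − 3555 = 195.
Since 195 ≥ 26, this is achievable: one at 195 and 15 at 237.

195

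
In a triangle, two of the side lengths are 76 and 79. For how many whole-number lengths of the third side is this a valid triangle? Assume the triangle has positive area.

151

The triangle inequality gives |76 − 79| < c < 76 + 79, i.e. 3 < c < 155.
So c can be any integer from 4 to 154: 151 values.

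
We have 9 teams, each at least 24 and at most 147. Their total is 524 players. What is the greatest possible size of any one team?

147

To make one team as large as possible, make the other 8 as small as possible.
The other 8 contribute at least 8 × 24 = 192, leaving at most 524 − 192 = 332.
But each team is capped at 147, so the maximum is 147.
Achievable: one at 147 and the other 8 totalling 377, which fits since 8 × 24 ≤ 377 ≤ 8 × 147.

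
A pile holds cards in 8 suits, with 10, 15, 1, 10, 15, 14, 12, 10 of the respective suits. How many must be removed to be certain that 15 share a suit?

86

In the worst case you take as many as possible of each suit without reaching 15: 10 + 14 + 1 + 10 + 14 + 14 + 12 + 10 = 85.
The next one must give 15 of some suit, so 85 + 1 = 86.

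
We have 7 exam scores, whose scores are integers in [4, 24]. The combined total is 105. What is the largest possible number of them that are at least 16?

With k values at 16 or above and the rest at least 4, the sum is at least 28 + 12k.
Since the sum is 105, we need 12k ≤ 77, i.e. k ≤ 6.
k = 6 is achieved by 6 values at 16 and 1 at 4, total 100; add 5 to one value (staying below 16) to reach 105.

6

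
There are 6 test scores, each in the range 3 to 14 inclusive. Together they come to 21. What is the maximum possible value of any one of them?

To make one score as large as possible, make the other 5 as small as possible.
The other 5 contribute at least 5 × 3 = 15, leaving at most 21 − 15 = 6.
Since 6 ≤ 14, this is achievable: one at 6 and 5 at 3.

6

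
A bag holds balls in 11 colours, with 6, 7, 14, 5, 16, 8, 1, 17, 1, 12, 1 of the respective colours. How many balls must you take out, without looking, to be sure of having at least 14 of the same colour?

81

In the worst case you take as many as possible of each colour without reaching 14: 6 + 7 + 13 + 5 + 13 + 8 + 1 + 13 + 1 + 12 + 1 = 80.
The next one must give 14 of some colour, so 80 + 1 = 81.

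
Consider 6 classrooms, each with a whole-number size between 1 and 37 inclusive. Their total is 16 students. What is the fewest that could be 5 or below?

Each value above 5 is at least 6, contributing at least 6 − 1 = 5 above the floor 1.
The sum exceeds the floor total 6 by 10, so at most ⌊10/5⌋ = 2 exceed 5, and at least 4 are ≤ 5.
Exactly 4 works: 4 values at 1 and 2 at 6 total 16.

4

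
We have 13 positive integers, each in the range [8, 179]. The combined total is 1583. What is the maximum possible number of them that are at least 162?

9

Suppose k of them are at least 162. Those contribute at least 162 each and the other 13 − k at least 8 each.
So the total is at least 162k + 8(13 − k) = 104 + 154k. This must be ≤ 1583, giving k ≤ 9.
k = 9 is achieved by 9 values at 162 and 4 at 8, total 1490; add 93 to one value (staying below 162) to reach 1583.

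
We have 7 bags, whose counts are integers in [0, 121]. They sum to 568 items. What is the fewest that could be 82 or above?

1

Each value short of 82 is at most 81, costing at least 121 − 81 = 40 against the maximum total of 847.
We can afford to lose at most 847 − 568 = 279, so at most ⌊279/40⌋ = 6 fall short, and at least 1 are ≥ 82.
Exactly 1 works: 1 value at 121 and 6 at 81 total 607; lower one of the high values by 39 (still ≥ 82) to hit 568.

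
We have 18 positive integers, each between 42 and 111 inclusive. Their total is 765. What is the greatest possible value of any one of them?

Maximizing one value means minimizing the remaining 17.
The other 17 contribute at least 17 × 42 = 714, leaving at most 765 − 714 = 51.
Since 51 ≤ 111, this is achievable: one at 51 and 17 at 42.

51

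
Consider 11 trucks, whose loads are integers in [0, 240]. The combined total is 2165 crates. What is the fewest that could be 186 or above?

3

Suppose at most 11 − j of them reach 186; then j values are ≤ 185 and the rest ≤ 240.
The total is then ≤ 185·j + 240·(11 − j) = 2640 − 55j. For this to be ≥ 2165 we need j ≤ 8, so at least 11 − 8 = 3 must reach 186.
Exactly 3 works: 3 values at 240 and 8 at 185 total 2200; lower one of the high values by 35 (still ≥ 186) to hit 2165.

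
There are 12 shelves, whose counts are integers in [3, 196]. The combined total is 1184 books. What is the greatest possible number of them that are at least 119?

Suppose k of them are at least 119. Those contribute at least 119 each and the other 12 − k at least 3 each.
So the total is at least 119k + 3(12 − k) = 36 + 116k. This must be ≤ 1184, giving k ≤ 9.
k = 9 is achieved by 9 values at 119 and 3 at 3, total 1080; add 104 to one value (staying below 119) to reach 1184.

9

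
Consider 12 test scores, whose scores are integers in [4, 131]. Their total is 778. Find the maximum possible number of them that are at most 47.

9

Suppose k of them are at most 47. Those contribute at most 47 each and the rest at most 131 each.
So the total is at most 47k + 131(12 − k) = 1572 − 84k. This must still be ≥ 778, so k ≤ 9.
k = 9 is achieved by 9 values at 47 and 3 at 131, total 816; lower one of the 131's by 38 (still > 47) to reach 778.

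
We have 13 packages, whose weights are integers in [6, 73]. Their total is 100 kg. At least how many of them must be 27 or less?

12

If only k of them are at most 27, the other 13 − k are at least 28, so the total is at least (13 − k)·28 + k·6.
This is ≤ 100, so (13 − k)·28 + 6k ≤ 100, which gives k ≥ 12.
Exactly 12 works: 12 values at 6 and 1 at 28 total 100.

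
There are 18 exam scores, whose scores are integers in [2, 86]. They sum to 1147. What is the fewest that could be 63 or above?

2

Suppose at most 18 − j of them reach 63; then j values are ≤ 62 and the rest ≤ 86.
The total is then ≤ 62·j + 86·(18 − j) = 1548 − 24j. For this to be ≥ 1147 we need j ≤ 16, so at least 18 − 16 = 2 must reach 63.
Exactly 2 works: 2 values at 86 and 16 at 62 total 1164; lower one of the high values by 17 (still ≥ 63) to hit 1147.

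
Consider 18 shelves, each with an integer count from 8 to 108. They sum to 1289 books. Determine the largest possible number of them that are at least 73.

17

If k of the values are ≥ 73, the total is ≥ 73k + 8(18 − k).
Setting 73k + 8(18 − k) ≤ 1289 gives 65k ≤ 1145, so k ≤ 17.
k = 17 is achieved by 17 values at 73 and 1 at 8, total 1249; add 40 to one value (staying below 73) to reach 1289.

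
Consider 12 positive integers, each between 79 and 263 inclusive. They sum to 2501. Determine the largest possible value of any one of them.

To make one integer as large as possible, make the other 11 as small as possible.
The other 11 contribute at least 11 × 79 = 869, leaving at most 2501 − 869 = 1632.
But each integer is capped at 263, so the maximum is 263.
Achievable: one at 263 and the other 11 totalling 2238, which fits since 11 × 79 ≤ 2238 ≤ 11 × 263.

263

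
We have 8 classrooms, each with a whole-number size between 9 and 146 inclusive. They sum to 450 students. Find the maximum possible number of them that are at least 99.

If k of the values are ≥ 99, the total is ≥ 99k + 9(8 − k).
Setting 99k + 9(8 − k) ≤ 450 gives 90k ≤ 378, so k ≤ 4.
k = 4 is achieved by 4 values at 99 and 4 at 9, total 432; add 18 to one value (staying below 99) to reach 450.

4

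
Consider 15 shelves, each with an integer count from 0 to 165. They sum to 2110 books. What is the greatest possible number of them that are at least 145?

If k of the values are ≥ 145, the total is ≥ 145k + 0(15 − k).
Setting 145k + 0(15 − k) ≤ 2110 gives 145k ≤ 2110, so k ≤ 14.
k = 14 is achieved by 14 values at 145 and 1 at 0, total 2030; add 80 to one value (staying below 145) to reach 2110.

14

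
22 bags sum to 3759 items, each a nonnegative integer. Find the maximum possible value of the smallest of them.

The average is 3759/22 < 171, so some value is ≤ 170.
Taking 3 copies of 170 and 19 copies of 171 gives exactly 3759, so 170 is attained.

170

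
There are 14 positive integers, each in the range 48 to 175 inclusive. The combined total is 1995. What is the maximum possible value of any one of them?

Maximizing one value means minimizing the remaining 13.
The other 13 contribute at least 13 × 48 = 624, leaving at most 1995 − 624 = 1371.
But each integer is capped at 175, so the maximum is 175.
Achievable: one at 175 and the other 13 totalling 1820, which fits since 13 × 48 ≤ 1820 ≤ 13 × 175.

175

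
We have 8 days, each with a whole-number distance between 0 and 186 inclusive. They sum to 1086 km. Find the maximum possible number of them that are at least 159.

6

If k of the values are ≥ 159, the total is ≥ 159k + 0(8 − k).
Setting 159k + 0(8 − k) ≤ 1086 gives 159k ≤ 1086, so k ≤ 6.
k = 6 is achieved by 6 values at 159 and 2 at 0, total 954; add 132 to one value (staying below 159) to reach 1086.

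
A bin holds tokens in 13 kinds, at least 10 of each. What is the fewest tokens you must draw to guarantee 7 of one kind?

79

In the worst case you draw 6 of each of the 13 kinds: 13 × 6 = 78.
One more forces 7 of some kind, so 78 + 1 = 79.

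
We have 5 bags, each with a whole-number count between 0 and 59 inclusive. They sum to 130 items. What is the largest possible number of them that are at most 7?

Each value at 7 or below falls at least 59 − 7 = 52 short of the ceiling 59.
The ceiling total is 5 × 59 = 295, and we need 130, so at most ⌊(295 − 130)/52⌋ = 3 can be that low.
k = 3 is achieved by 3 values at 7 and 2 at 59, total 139; lower one of the 59's by 9 (still > 7) to reach 130.

3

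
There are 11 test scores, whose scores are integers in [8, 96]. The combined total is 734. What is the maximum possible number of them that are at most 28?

4

Each value at 28 or below falls at least 96 − 28 = 68 short of the ceiling 96.
The ceiling total is 11 × 96 = 1056, and we need 734, so at most ⌊(1056 − 734)/68⌋ = 4 can be that low.
k = 4 is achieved by 4 values at 28 and 7 at 96, total 784; lower one of the 96's by 50 (still > 28) to reach 734.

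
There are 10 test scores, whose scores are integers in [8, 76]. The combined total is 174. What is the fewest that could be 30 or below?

Each value above 30 is at least 31, contributing at least 31 − 8 = 23 above the floor 8.
The sum exceeds the floor total 80 by 94, so at most ⌊94/23⌋ = 4 exceed 30, and at least 6 are ≤ 30.
Exactly 6 works: 6 values at 8 and 4 at 31 total 172; raise one of the low values by 2 (still ≤ 30) to hit 174.

6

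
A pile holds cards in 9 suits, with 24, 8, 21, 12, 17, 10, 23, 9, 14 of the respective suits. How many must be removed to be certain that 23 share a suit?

In the worst case you take as many as possible of each suit without reaching 23: 22 + 8 + 21 + 12 + 17 + 10 + 22 + 9 + 14 = 135.
The next one must give 23 of some suit, so 135 + 1 = 136.

136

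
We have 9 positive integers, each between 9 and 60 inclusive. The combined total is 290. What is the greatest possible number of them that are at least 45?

5

Suppose k of them are at least 45. Those contribute at least 45 each and the other 9 − k at least 9 each.
So the total is at least 45k + 9(9 − k) = 81 + 36k. This must be ≤ 290, giving k ≤ 5.
k = 5 is achieved by 5 values at 45 and 4 at 9, total 261; add 29 to one value (staying below 45) to reach 290.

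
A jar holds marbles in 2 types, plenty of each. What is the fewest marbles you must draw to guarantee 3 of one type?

5

You could draw 2 of every type without reaching 3 of any — 4 in all.
One more forces 3 of some type, so 4 + 1 = 5.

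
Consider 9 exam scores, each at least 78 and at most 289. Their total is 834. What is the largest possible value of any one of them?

Maximizing one value means minimizing the remaining 8.
The other 8 contribute at least 8 × 78 = 624, leaving at most 834 − 624 = 210.
Since 210 ≤ 289, this is achievable: one at 210 and 8 at 78.

210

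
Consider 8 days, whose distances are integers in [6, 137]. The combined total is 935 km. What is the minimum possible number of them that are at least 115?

1

Each value short of 115 is at most 114, costing at least 137 − 114 = 23 against the maximum total of 1096.
We can afford to lose at most 1096 − 935 = 161, so at most ⌊161/23⌋ = 7 fall short, and at least 1 are ≥ 115.
Exactly 1 works: 1 value at 137 and 7 at 114 total 935.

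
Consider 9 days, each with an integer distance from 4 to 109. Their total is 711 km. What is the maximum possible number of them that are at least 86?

8

If k of the values are ≥ 86, the total is ≥ 86k + 4(9 − k).
Setting 86k + 4(9 − k) ≤ 711 gives 82k ≤ 675, so k ≤ 8.
k = 8 is achieved by 8 values at 86 and 1 at 4, total 692; add 19 to one value (staying below 86) to reach 711.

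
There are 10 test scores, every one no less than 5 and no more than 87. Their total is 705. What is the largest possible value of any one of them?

87

Maximizing one value means minimizing the remaining 9.
The other 9 contribute at least 9 × 5 = 45, leaving at most 705 − 45 = 660.
But each score is capped at 87, so the maximum is 87.
Achievable: one at 87 and the other 9 totalling 618, which fits since 9 × 5 ≤ 618 ≤ 9 × 87.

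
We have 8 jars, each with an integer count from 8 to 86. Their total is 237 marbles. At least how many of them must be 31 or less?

1

If only k of them are at most 31, the other 8 − k are at least 32, so the total is at least (8 − k)·32 + k·8.
This is ≤ 237, so (8 − k)·32 + 8k ≤ 237, which gives k ≥ 1.
Exactly 1 works: 1 value at 8 and 7 at 32 total 232; raise one of the low values by 5 (still ≤ 31) to hit 237.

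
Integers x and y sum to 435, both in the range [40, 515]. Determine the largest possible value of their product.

With x + y fixed, xy peaks when the two are closest together.
Taking x = 217 and y = 218 (both in [40, 515]) gives xy = 47306.

47306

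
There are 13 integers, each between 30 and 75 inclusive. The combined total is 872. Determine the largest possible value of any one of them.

75

Maximizing one value means minimizing the remaining 12.
The other 12 contribute at least 12 × 30 = 360, leaving at most 872 − 360 = 512.
But each integer is capped at 75, so the maximum is 75.
Achievable: one at 75 and the other 12 totalling 797, which fits since 12 × 30 ≤ 797 ≤ 12 × 75.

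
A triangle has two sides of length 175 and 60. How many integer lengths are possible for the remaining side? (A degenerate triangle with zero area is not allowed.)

119

The triangle inequality gives |175 − 60| < c < 175 + 60, i.e. 115 < c < 235.
So c can be any integer from 116 to 234: 119 values.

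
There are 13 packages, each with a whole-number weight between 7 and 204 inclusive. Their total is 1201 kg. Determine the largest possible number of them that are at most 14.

Each value at 14 or below falls at least 204 − 14 = 190 short of the ceiling 204.
The ceiling total is 13 × 204 = 2652, and we need 1201, so at most ⌊(2652 − 1201)/190⌋ = 7 can be that low.
k = 7 is achieved by 7 values at 14 and 6 at 204, total 1322; lower one of the 204's by 121 (still > 14) to reach 1201.

7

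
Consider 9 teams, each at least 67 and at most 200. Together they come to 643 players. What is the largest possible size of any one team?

107

To make one team as large as possible, make the other 8 as small as possible.
The other 8 contribute at least 8 × 67 = 536, leaving at most 643 − 536 = 107.
Since 107 ≤ 200, this is achievable: one at 107 and 8 at 67.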